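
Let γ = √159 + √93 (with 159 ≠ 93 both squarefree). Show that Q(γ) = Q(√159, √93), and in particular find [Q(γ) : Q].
[Q(γ) : Q] = 4 (equivalently, Q(γ) = Q(√159, √93))

Obviously Q(γ) ⊆ Q(√159, √93), and [Q(√159, √93):Q] = 4 (since 159, 93 are distinct squarefree integers > 1 with 14787 not a perfect square). To show equality we compute the minimal polynomial of γ. From γ = √159 + √93: γ^2 = 159 + 2√(14787) + 93 = 252 + 2√(14787), so γ^2 - 252 = 2√(14787); squaring, (γ^2 - 252)^2 = 4·14787, i.e. γ^4 - 504γ^2 + 63504 - 59148 = 0, i.e. γ^4 - 504γ^2 + 4356 = 0. So γ is a root of x^4 - 504x^2 + 4356. This polynomial is irreducible over Q: it has no rational root (each ±√159 ± √93 is irrational), and any factorization into two quadratics over Q would force √(14787) ∈ Q (pairing opposite roots) or √159, √93 ∈ Q (other pairings), all impossible. Hence [Q(γ):Q] = 4 = [Q(√159, √93):Q], so Q(γ) = Q(√159, √93).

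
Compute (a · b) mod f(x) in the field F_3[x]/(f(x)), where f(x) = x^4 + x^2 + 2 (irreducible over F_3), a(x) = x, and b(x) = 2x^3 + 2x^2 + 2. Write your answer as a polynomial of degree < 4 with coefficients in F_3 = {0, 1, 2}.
a · b ≡ 2x^3 + x^2 + 2x + 2 (mod f(x))

Multiply in F_3[x]: a(x)·b(x) = (x)·(2x^3 + 2x^2 + 2) = 2x^4 + 2x^3 + 2x. This has degree ≥ 4, so divide by f(x) over F_3: 2x^4 + 2x^3 + 2x = (2)·(x^4 + x^2 + 2) + (2x^3 + x^2 + 2x + 2). Hence a·b ≡ 2x^3 + x^2 + 2x + 2 (mod f). (F_3[x]/(f) is a field with 3^4 = 81 elements since f is irreducible of degree 4.)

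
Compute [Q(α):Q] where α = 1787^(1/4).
[Q(α):Q] = 4

α is a root of x^4 - 1787. By Eisenstein's criterion at the prime p = 1787 (which divides the constant term 1787 but p^2 = 3193369 does not, since 1787 is squarefree), x^4 - 1787 is irreducible over Q. Hence [Q(α):Q] = 4.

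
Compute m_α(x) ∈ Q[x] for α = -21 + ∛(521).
m_α(x) = x^3 + 63x^2 + 1323x + 8740

Set β = α + 21 = ∛(521), so β^3 = 521. Then (α + 21)^3 - 521 = 0, i.e. α is a root of g(x) = (x + 21)^3 - 521 = x^3 + 63x^2 + 1323x + 8740. Since g(x) = h(x + 21) where h(x) = x^3 - 521, and h is irreducible over Q (because 521 is not a perfect cube, so h has no rational root, and a monic cubic with no rational root is irreducible), g is also irreducible (irreducibility is preserved under the substitution x → x + 21). Hence m_α(x) = x^3 + 63x^2 + 1323x + 8740.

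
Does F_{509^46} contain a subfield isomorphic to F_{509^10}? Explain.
No: F_{509^10} is not a subfield of F_{509^46}

F_{p^m} embeds in F_{p^n} iff m | n. Here 10 ∤ 46 (since 46 = 4·10 + 6 with remainder 6 ≠ 0), so F_{509^10} is not a subfield of F_{509^46}. Equivalently: if it were, the tower law would give 10 = [F_{509^10}:F_509] dividing [F_{509^46}:F_509] = 46, contradiction.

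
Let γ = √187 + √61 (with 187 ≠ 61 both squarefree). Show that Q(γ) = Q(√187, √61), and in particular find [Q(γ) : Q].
[Q(γ) : Q] = 4 (equivalently, Q(γ) = Q(√187, √61))

Obviously Q(γ) ⊆ Q(√187, √61), and [Q(√187, √61):Q] = 4 (since 187, 61 are distinct squarefree integers > 1 with 11407 not a perfect square). To show equality we compute the minimal polynomial of γ. From γ = √187 + √61: γ^2 = 187 + 2√(11407) + 61 = 248 + 2√(11407), so γ^2 - 248 = 2√(11407); squaring, (γ^2 - 248)^2 = 4·11407, i.e. γ^4 - 496γ^2 + 61504 - 45628 = 0, i.e. γ^4 - 496γ^2 + 15876 = 0. So γ is a root of x^4 - 496x^2 + 15876. This polynomial is irreducible over Q: it has no rational root (each ±√187 ± √61 is irrational), and any factorization into two quadratics over Q would force √(11407) ∈ Q (pairing opposite roots) or √187, √61 ∈ Q (other pairings), all impossible. Hence [Q(γ):Q] = 4 = [Q(√187, √61):Q], so Q(γ) = Q(√187, √61).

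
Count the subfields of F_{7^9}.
F_{7^9} has 3 subfields

The subfields of F_{p^n} are exactly the fields F_{p^d} for d | n (each is the fixed field of the unique index-d subgroup of Gal(F_{p^n}/F_p) ≅ Z/nZ). The divisors of n = 9 are {1, 3, 9}, giving 3 subfields: F_{7^1}, F_{7^3}, F_{7^9}.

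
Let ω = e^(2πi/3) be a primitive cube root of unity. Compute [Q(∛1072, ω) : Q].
[Q(∛1072, ω) : Q] = 6

[Q(∛1072):Q] = 3 (min poly x^3 - 1072, irreducible since 1072 is not a perfect cube). [Q(ω):Q] = 2 (min poly x^2 + x + 1). Since Q(∛1072) ⊂ R and ω ∉ R, we have ω ∉ Q(∛1072), so x^2 + x + 1 remains irreducible over Q(∛1072) and [Q(∛1072, ω) : Q(∛1072)] = 2. By the tower law, [Q(∛1072, ω) : Q] = 3 · 2 = 6. (In fact Q(∛1072, ω) is the splitting field of x^3 - 1072 over Q.)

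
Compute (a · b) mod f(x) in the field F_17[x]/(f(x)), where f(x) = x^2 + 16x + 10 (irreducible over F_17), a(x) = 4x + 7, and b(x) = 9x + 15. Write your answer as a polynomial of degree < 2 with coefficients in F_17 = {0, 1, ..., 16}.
a · b ≡ 6x (mod f(x))

Multiply in F_17[x]: a(x)·b(x) = (4x + 7)·(9x + 15) = 2x^2 + 4x + 3. This has degree ≥ 2, so divide by f(x) over F_17: 2x^2 + 4x + 3 = (2)·(x^2 + 16x + 10) + (6x). Hence a·b ≡ 6x (mod f). (F_17[x]/(f) is a field with 17^2 = 289 elements since f is irreducible of degree 2.)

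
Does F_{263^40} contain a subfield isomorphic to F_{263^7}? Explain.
No: F_{263^7} is not a subfield of F_{263^40}

F_{p^m} embeds in F_{p^n} iff m | n. Here 7 ∤ 40 (since 40 = 5·7 + 5 with remainder 5 ≠ 0), so F_{263^7} is not a subfield of F_{263^40}. Equivalently: if it were, the tower law would give 7 = [F_{263^7}:F_263] dividing [F_{263^40}:F_263] = 40, contradiction.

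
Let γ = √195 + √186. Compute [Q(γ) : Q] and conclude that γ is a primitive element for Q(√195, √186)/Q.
[Q(γ) : Q] = 4 (equivalently, Q(γ) = Q(√195, √186))

Obviously Q(γ) ⊆ Q(√195, √186), and [Q(√195, √186):Q] = 4 (since 195, 186 are distinct squarefree integers > 1 with 36270 not a perfect square). To show equality we compute the minimal polynomial of γ. From γ = √195 + √186: γ^2 = 195 + 2√(36270) + 186 = 381 + 2√(36270), so γ^2 - 381 = 2√(36270); squaring, (γ^2 - 381)^2 = 4·36270, i.e. γ^4 - 762γ^2 + 145161 - 145080 = 0, i.e. γ^4 - 762γ^2 + 81 = 0. So γ is a root of x^4 - 762x^2 + 81. This polynomial is irreducible over Q: it has no rational root (each ±√195 ± √186 is irrational), and any factorization into two quadratics over Q would force √(36270) ∈ Q (pairing opposite roots) or √195, √186 ∈ Q (other pairings), all impossible. Hence [Q(γ):Q] = 4 = [Q(√195, √186):Q], so Q(γ) = Q(√195, √186).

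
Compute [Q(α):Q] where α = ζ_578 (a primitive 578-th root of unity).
[Q(α):Q] = 272

The minimal polynomial of ζ_578 over Q is the 578-th cyclotomic polynomial Φ_578(x), which is irreducible over Q and has degree φ(578) = 272. Hence [Q(α):Q] = φ(578) = 272.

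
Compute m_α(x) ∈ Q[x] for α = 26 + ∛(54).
m_α(x) = x^3 - 78x^2 + 2028x - 17630

Set β = α - 26 = ∛(54), so β^3 = 54. Then (α - 26)^3 - 54 = 0, i.e. α is a root of g(x) = (x - 26)^3 - 54 = x^3 - 78x^2 + 2028x - 17630. Since g(x) = h(x - 26) where h(x) = x^3 - 54, and h is irreducible over Q (because 54 is not a perfect cube, so h has no rational root, and a monic cubic with no rational root is irreducible), g is also irreducible (irreducibility is preserved under the substitution x → x - 26). Hence m_α(x) = x^3 - 78x^2 + 2028x - 17630.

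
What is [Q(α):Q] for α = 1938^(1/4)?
[Q(α):Q] = 4

α is a root of x^4 - 1938. By Eisenstein's criterion at the prime p = 2 (which divides the constant term 1938 but p^2 = 4 does not, since 1938 is squarefree), x^4 - 1938 is irreducible over Q. Hence [Q(α):Q] = 4.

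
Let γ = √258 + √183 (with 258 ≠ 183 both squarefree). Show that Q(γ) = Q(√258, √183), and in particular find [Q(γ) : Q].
[Q(γ) : Q] = 4 (equivalently, Q(γ) = Q(√258, √183))

Obviously Q(γ) ⊆ Q(√258, √183), and [Q(√258, √183):Q] = 4 (since 258, 183 are distinct squarefree integers > 1 with 47214 not a perfect square). To show equality we compute the minimal polynomial of γ. From γ = √258 + √183: γ^2 = 258 + 2√(47214) + 183 = 441 + 2√(47214), so γ^2 - 441 = 2√(47214); squaring, (γ^2 - 441)^2 = 4·47214, i.e. γ^4 - 882γ^2 + 194481 - 188856 = 0, i.e. γ^4 - 882γ^2 + 5625 = 0. So γ is a root of x^4 - 882x^2 + 5625. This polynomial is irreducible over Q: it has no rational root (each ±√258 ± √183 is irrational), and any factorization into two quadratics over Q would force √(47214) ∈ Q (pairing opposite roots) or √258, √183 ∈ Q (other pairings), all impossible. Hence [Q(γ):Q] = 4 = [Q(√258, √183):Q], so Q(γ) = Q(√258, √183).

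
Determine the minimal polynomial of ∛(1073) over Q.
m_α(x) = x^3 - 1073

α satisfies α^3 = 1073, so x^3 - 1073 annihilates α. By the rational root test, a rational root p/q (in lowest terms) of x^3 - 1073 would satisfy p^3 = 1073 q^3, forcing q = 1 and p^3 = 1073; but 1073 is not a perfect cube, contradiction. A monic cubic over Q with no rational root is irreducible (any nontrivial factorization would include a linear factor). Hence x^3 - 1073 is the minimal polynomial of α, and in particular [Q(α):Q] = 3.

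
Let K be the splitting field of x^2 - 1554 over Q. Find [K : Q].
[K : Q] = 2

f(x) = x^2 - 1554 factors as (x - √1554)(x + √1554). The splitting field is K = Q(√1554). Since 1554 is squarefree and > 1, it is not a perfect square, so x^2 - 1554 is irreducible over Q and [Q(√1554) : Q] = 2. Hence [K : Q] = 2.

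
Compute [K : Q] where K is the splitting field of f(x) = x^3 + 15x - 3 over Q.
[K : Q] = 6

By the rational root test, any rational root of the monic integer polynomial f(x) = x^3 + 15x - 3 must be an integer dividing the constant term -3, i.e. one of ±{1, 3}. Evaluating: f(1) = 13, f(-1) = -19, f(3) = 69, f(-3) = -75; none is 0, so f has no rational root and is therefore irreducible over Q (a cubic with no linear factor over a field is irreducible). For an irreducible cubic, the Galois group is A_3 or S_3 according as the discriminant disc(f) = -4a^3 - 27b^2 = -4·(15)^3 - 27·(-3)^2 = -13743 is or is not a square in Q. Here disc(f) = -13743 is not a perfect square in Q, so the Galois group of f over Q is not contained in A_3 and must be all of S_3. The splitting field has degree |S_3| = 6 over Q, so [K : Q] = 6.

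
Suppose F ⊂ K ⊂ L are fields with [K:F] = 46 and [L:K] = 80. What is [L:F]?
[L:F] = 3680

The tower law says that for any tower of field extensions F ⊂ K ⊂ L with finite degrees, [L:F] = [L:K] · [K:F]. Here this gives [L:F] = 80 · 46 = 3680.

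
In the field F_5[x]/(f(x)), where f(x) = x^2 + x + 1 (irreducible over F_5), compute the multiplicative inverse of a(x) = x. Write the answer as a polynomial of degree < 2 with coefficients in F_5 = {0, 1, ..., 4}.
a(x)^(-1) ≡ 4x + 4 (mod f(x))

Since f is irreducible over F_5, F_5[x]/(f) is a field and a(x) ≠ 0 has an inverse. Apply the extended Euclidean algorithm to f(x) and a(x) in F_5[x]: f(x) = (x + 1)·a(x) + (1). The last nonzero remainder is the constant 1 = gcd(f, a) in F_5. Back-substituting through the division chain expresses 1 = s(x)·a(x) + t(x)·f(x) with s(x) ≡ 4x + 4 (mod f), so a(x)^(-1) ≡ s(x) = 4x + 4 (mod f). Check: (x)·(4x + 4) = 4x^2 + 4x ≡ 1 (mod x^2 + x + 1).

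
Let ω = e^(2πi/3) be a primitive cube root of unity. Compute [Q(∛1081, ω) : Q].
[Q(∛1081, ω) : Q] = 6

[Q(∛1081):Q] = 3 (min poly x^3 - 1081, irreducible since 1081 is not a perfect cube). [Q(ω):Q] = 2 (min poly x^2 + x + 1). Since Q(∛1081) ⊂ R and ω ∉ R, we have ω ∉ Q(∛1081), so x^2 + x + 1 remains irreducible over Q(∛1081) and [Q(∛1081, ω) : Q(∛1081)] = 2. By the tower law, [Q(∛1081, ω) : Q] = 3 · 2 = 6. (In fact Q(∛1081, ω) is the splitting field of x^3 - 1081 over Q.)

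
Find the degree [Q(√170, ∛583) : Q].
[Q(√170, ∛583) : Q] = 6

Let L = Q(√170, ∛583). Since Q(√170) ⊂ L and [Q(√170):Q] = 2, the tower law gives 2 | [L:Q]. Likewise Q(∛583) ⊂ L with [Q(∛583):Q] = 3 (because 583 is not a perfect cube), so 3 | [L:Q]. As gcd(2,3) = 1, [L:Q] is divisible by 6. Conversely L is generated over Q by √170 and ∛583, so [L:Q] ≤ 2·3 = 6. Therefore [Q(√170, ∛583) : Q] = 6.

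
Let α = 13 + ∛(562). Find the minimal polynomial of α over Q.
m_α(x) = x^3 - 39x^2 + 507x - 2759

Set β = α - 13 = ∛(562), so β^3 = 562. Then (α - 13)^3 - 562 = 0, i.e. α is a root of g(x) = (x - 13)^3 - 562 = x^3 - 39x^2 + 507x - 2759. Since g(x) = h(x - 13) where h(x) = x^3 - 562, and h is irreducible over Q (because 562 is not a perfect cube, so h has no rational root, and a monic cubic with no rational root is irreducible), g is also irreducible (irreducibility is preserved under the substitution x → x - 13). Hence m_α(x) = x^3 - 39x^2 + 507x - 2759.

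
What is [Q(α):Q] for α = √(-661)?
[Q(α):Q] = 2

[Q(α):Q] equals the degree of the minimal polynomial of α. Here α^2 = -661 and x^2 + 661 is irreducible (d = -661 is squarefree, ≠ 1, hence not a square), so deg(m_α) = 2. Thus [Q(α):Q] = 2.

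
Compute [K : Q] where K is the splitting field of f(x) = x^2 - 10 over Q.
[K : Q] = 2

f(x) = x^2 - 10 factors as (x - √10)(x + √10). The splitting field is K = Q(√10). Since 10 is squarefree and > 1, it is not a perfect square, so x^2 - 10 is irreducible over Q and [Q(√10) : Q] = 2. Hence [K : Q] = 2.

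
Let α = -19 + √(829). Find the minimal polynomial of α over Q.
m_α(x) = x^2 + 38x - 468

From α + 19 = √(829), squaring gives (α + 19)^2 = 829, i.e. α^2 + 38α + 361 = 829, so α^2 + 38α - 468 = 0. The discriminant of x^2 + 38x - 468 is (38)^2 - 4·(-468) = 1444 + 1872 = 3316, and 4·(829) is not a perfect square in Q since 829 is squarefree and ≠ 1. Hence x^2 + 38x - 468 is irreducible over Q and is the minimal polynomial of α.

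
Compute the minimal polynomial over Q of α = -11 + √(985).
m_α(x) = x^2 + 22x - 864

From α + 11 = √(985), squaring gives (α + 11)^2 = 985, i.e. α^2 + 22α + 121 = 985, so α^2 + 22α - 864 = 0. The discriminant of x^2 + 22x - 864 is (22)^2 - 4·(-864) = 484 + 3456 = 3940, and 4·(985) is not a perfect square in Q since 985 is squarefree and ≠ 1. Hence x^2 + 22x - 864 is irreducible over Q and is the minimal polynomial of α.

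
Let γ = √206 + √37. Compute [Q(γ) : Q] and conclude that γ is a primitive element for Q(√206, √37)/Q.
[Q(γ) : Q] = 4 (equivalently, Q(γ) = Q(√206, √37))

Obviously Q(γ) ⊆ Q(√206, √37), and [Q(√206, √37):Q] = 4 (since 206, 37 are distinct squarefree integers > 1 with 7622 not a perfect square). To show equality we compute the minimal polynomial of γ. From γ = √206 + √37: γ^2 = 206 + 2√(7622) + 37 = 243 + 2√(7622), so γ^2 - 243 = 2√(7622); squaring, (γ^2 - 243)^2 = 4·7622, i.e. γ^4 - 486γ^2 + 59049 - 30488 = 0, i.e. γ^4 - 486γ^2 + 28561 = 0. So γ is a root of x^4 - 486x^2 + 28561. This polynomial is irreducible over Q: it has no rational root (each ±√206 ± √37 is irrational), and any factorization into two quadratics over Q would force √(7622) ∈ Q (pairing opposite roots) or √206, √37 ∈ Q (other pairings), all impossible. Hence [Q(γ):Q] = 4 = [Q(√206, √37):Q], so Q(γ) = Q(√206, √37).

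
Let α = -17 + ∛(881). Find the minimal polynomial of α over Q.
m_α(x) = x^3 + 51x^2 + 867x + 4032

Set β = α + 17 = ∛(881), so β^3 = 881. Then (α + 17)^3 - 881 = 0, i.e. α is a root of g(x) = (x + 17)^3 - 881 = x^3 + 51x^2 + 867x + 4032. Since g(x) = h(x + 17) where h(x) = x^3 - 881, and h is irreducible over Q (because 881 is not a perfect cube, so h has no rational root, and a monic cubic with no rational root is irreducible), g is also irreducible (irreducibility is preserved under the substitution x → x + 17). Hence m_α(x) = x^3 + 51x^2 + 867x + 4032.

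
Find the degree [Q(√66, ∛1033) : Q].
[Q(√66, ∛1033) : Q] = 6

Let L = Q(√66, ∛1033). Since Q(√66) ⊂ L and [Q(√66):Q] = 2, the tower law gives 2 | [L:Q]. Likewise Q(∛1033) ⊂ L with [Q(∛1033):Q] = 3 (because 1033 is not a perfect cube), so 3 | [L:Q]. As gcd(2,3) = 1, [L:Q] is divisible by 6. Conversely L is generated over Q by √66 and ∛1033, so [L:Q] ≤ 2·3 = 6. Therefore [Q(√66, ∛1033) : Q] = 6.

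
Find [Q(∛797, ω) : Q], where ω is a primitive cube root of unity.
[Q(∛797, ω) : Q] = 6

[Q(∛797):Q] = 3 (min poly x^3 - 797, irreducible since 797 is not a perfect cube). [Q(ω):Q] = 2 (min poly x^2 + x + 1). Since Q(∛797) ⊂ R and ω ∉ R, we have ω ∉ Q(∛797), so x^2 + x + 1 remains irreducible over Q(∛797) and [Q(∛797, ω) : Q(∛797)] = 2. By the tower law, [Q(∛797, ω) : Q] = 3 · 2 = 6. (In fact Q(∛797, ω) is the splitting field of x^3 - 797 over Q.)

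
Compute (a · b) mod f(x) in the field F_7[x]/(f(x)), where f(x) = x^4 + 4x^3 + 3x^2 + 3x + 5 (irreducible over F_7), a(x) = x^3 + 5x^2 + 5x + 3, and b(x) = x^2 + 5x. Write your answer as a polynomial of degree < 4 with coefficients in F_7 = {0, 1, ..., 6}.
a · b ≡ 3x^3 + 6x + 5 (mod f(x))

Multiply in F_7[x]: a(x)·b(x) = (x^3 + 5x^2 + 5x + 3)·(x^2 + 5x) = x^5 + 3x^4 + 2x^3 + x. This has degree ≥ 4, so divide by f(x) over F_7: x^5 + 3x^4 + 2x^3 + x = (x + 6)·(x^4 + 4x^3 + 3x^2 + 3x + 5) + (3x^3 + 6x + 5). Hence a·b ≡ 3x^3 + 6x + 5 (mod f). (F_7[x]/(f) is a field with 7^4 = 2401 elements since f is irreducible of degree 4.)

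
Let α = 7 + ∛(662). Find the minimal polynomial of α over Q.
m_α(x) = x^3 - 21x^2 + 147x - 1005

Set β = α - 7 = ∛(662), so β^3 = 662. Then (α - 7)^3 - 662 = 0, i.e. α is a root of g(x) = (x - 7)^3 - 662 = x^3 - 21x^2 + 147x - 1005. Since g(x) = h(x - 7) where h(x) = x^3 - 662, and h is irreducible over Q (because 662 is not a perfect cube, so h has no rational root, and a monic cubic with no rational root is irreducible), g is also irreducible (irreducibility is preserved under the substitution x → x - 7). Hence m_α(x) = x^3 - 21x^2 + 147x - 1005.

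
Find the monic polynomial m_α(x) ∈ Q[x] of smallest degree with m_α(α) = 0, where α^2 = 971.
m_α(x) = x^2 - 971

α satisfies α^2 - 971 = 0, so x^2 - 971 annihilates α. Since d = 971 is squarefree and ≠ 1, it is not a perfect square in Q, so x^2 - 971 has no rational root and is therefore irreducible over Q (a degree-2 polynomial over a field is irreducible iff it has no root). Hence m_α(x) = x^2 - 971.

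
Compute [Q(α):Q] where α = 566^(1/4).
[Q(α):Q] = 4

α is a root of x^4 - 566. By Eisenstein's criterion at the prime p = 2 (which divides the constant term 566 but p^2 = 4 does not, since 566 is squarefree), x^4 - 566 is irreducible over Q. Hence [Q(α):Q] = 4.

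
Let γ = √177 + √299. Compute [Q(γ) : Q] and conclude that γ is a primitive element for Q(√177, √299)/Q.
[Q(γ) : Q] = 4 (equivalently, Q(γ) = Q(√177, √299))

Obviously Q(γ) ⊆ Q(√177, √299), and [Q(√177, √299):Q] = 4 (since 177, 299 are distinct squarefree integers > 1 with 52923 not a perfect square). To show equality we compute the minimal polynomial of γ. From γ = √177 + √299: γ^2 = 177 + 2√(52923) + 299 = 476 + 2√(52923), so γ^2 - 476 = 2√(52923); squaring, (γ^2 - 476)^2 = 4·52923, i.e. γ^4 - 952γ^2 + 226576 - 211692 = 0, i.e. γ^4 - 952γ^2 + 14884 = 0. So γ is a root of x^4 - 952x^2 + 14884. This polynomial is irreducible over Q: it has no rational root (each ±√177 ± √299 is irrational), and any factorization into two quadratics over Q would force √(52923) ∈ Q (pairing opposite roots) or √177, √299 ∈ Q (other pairings), all impossible. Hence [Q(γ):Q] = 4 = [Q(√177, √299):Q], so Q(γ) = Q(√177, √299).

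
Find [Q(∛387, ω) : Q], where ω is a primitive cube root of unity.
[Q(∛387, ω) : Q] = 6

[Q(∛387):Q] = 3 (min poly x^3 - 387, irreducible since 387 is not a perfect cube). [Q(ω):Q] = 2 (min poly x^2 + x + 1). Since Q(∛387) ⊂ R and ω ∉ R, we have ω ∉ Q(∛387), so x^2 + x + 1 remains irreducible over Q(∛387) and [Q(∛387, ω) : Q(∛387)] = 2. By the tower law, [Q(∛387, ω) : Q] = 3 · 2 = 6. (In fact Q(∛387, ω) is the splitting field of x^3 - 387 over Q.)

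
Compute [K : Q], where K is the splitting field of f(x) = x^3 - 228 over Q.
[K : Q] = 6

The roots of x^3 - 228 are ∛228, ω∛228, ω^2∛228 where ω = e^(2πi/3) is a primitive cube root of unity, so K = Q(∛228, ω). Now [Q(∛228):Q] = 3 (since 228 is not a perfect cube, x^3 - 228 is irreducible) and [Q(ω):Q] = 2. Both 2 and 3 divide [K:Q], and [K:Q] ≤ 3·2 = 6, so [K:Q] = 6. (Equivalently: Q(∛228) ⊂ R but ω ∉ R, so [K : Q(∛228)] = 2.)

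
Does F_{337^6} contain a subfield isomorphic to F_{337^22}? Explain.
No: F_{337^22} is not a subfield of F_{337^6}

F_{p^m} embeds in F_{p^n} iff m | n. Here 22 ∤ 6 (since 6 = 0·22 + 6 with remainder 6 ≠ 0), so F_{337^22} is not a subfield of F_{337^6}. Equivalently: if it were, the tower law would give 22 = [F_{337^22}:F_337] dividing [F_{337^6}:F_337] = 6, contradiction.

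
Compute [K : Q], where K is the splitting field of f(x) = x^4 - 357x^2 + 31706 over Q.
[K : Q] = 4

Solving the quadratic in x^2: x^2 = (357 ± √(357^2 - 4·31706))/2 = (357 ± √625)/2 = (357 ± 25)/2, giving x^2 = 166 or x^2 = 191. So f(x) = (x^2 - 166)(x^2 - 191) and the roots of f are ±√166, ±√191. Hence the splitting field is K = Q(√166, √191). Since 166 and 191 are distinct squarefree integers > 1, their product 31706 is not a perfect square, so √191 ∉ Q(√166). By the tower law [K:Q] = [Q(√166,√191):Q(√166)] · [Q(√166):Q] = 2 · 2 = 4.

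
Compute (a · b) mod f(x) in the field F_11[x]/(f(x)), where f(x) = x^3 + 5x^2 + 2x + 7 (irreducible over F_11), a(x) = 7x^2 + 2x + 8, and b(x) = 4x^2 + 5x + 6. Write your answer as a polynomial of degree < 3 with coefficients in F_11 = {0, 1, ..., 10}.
a · b ≡ 7x^2 + 6x + 1 (mod f(x))

Multiply in F_11[x]: a(x)·b(x) = (7x^2 + 2x + 8)·(4x^2 + 5x + 6) = 6x^4 + 10x^3 + 7x^2 + 8x + 4. This has degree ≥ 3, so divide by f(x) over F_11: 6x^4 + 10x^3 + 7x^2 + 8x + 4 = (6x + 2)·(x^3 + 5x^2 + 2x + 7) + (7x^2 + 6x + 1). Hence a·b ≡ 7x^2 + 6x + 1 (mod f). (F_11[x]/(f) is a field with 11^3 = 1331 elements since f is irreducible of degree 3.)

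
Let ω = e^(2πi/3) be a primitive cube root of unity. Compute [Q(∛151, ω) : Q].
[Q(∛151, ω) : Q] = 6

[Q(∛151):Q] = 3 (min poly x^3 - 151, irreducible since 151 is not a perfect cube). [Q(ω):Q] = 2 (min poly x^2 + x + 1). Since Q(∛151) ⊂ R and ω ∉ R, we have ω ∉ Q(∛151), so x^2 + x + 1 remains irreducible over Q(∛151) and [Q(∛151, ω) : Q(∛151)] = 2. By the tower law, [Q(∛151, ω) : Q] = 3 · 2 = 6. (In fact Q(∛151, ω) is the splitting field of x^3 - 151 over Q.)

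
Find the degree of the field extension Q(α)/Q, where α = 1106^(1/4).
[Q(α):Q] = 4

α is a root of x^4 - 1106. By Eisenstein's criterion at the prime p = 2 (which divides the constant term 1106 but p^2 = 4 does not, since 1106 is squarefree), x^4 - 1106 is irreducible over Q. Hence [Q(α):Q] = 4.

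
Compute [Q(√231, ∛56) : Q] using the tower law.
[Q(√231, ∛56) : Q] = 6

Let L = Q(√231, ∛56). Since Q(√231) ⊂ L and [Q(√231):Q] = 2, the tower law gives 2 | [L:Q]. Likewise Q(∛56) ⊂ L with [Q(∛56):Q] = 3 (because 56 is not a perfect cube), so 3 | [L:Q]. As gcd(2,3) = 1, [L:Q] is divisible by 6. Conversely L is generated over Q by √231 and ∛56, so [L:Q] ≤ 2·3 = 6. Therefore [Q(√231, ∛56) : Q] = 6.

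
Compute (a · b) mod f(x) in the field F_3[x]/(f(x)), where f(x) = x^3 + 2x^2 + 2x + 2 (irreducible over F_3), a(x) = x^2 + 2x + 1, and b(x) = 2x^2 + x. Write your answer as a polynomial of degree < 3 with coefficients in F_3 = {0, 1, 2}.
a · b ≡ x^2 + x + 1 (mod f(x))

Multiply in F_3[x]: a(x)·b(x) = (x^2 + 2x + 1)·(2x^2 + x) = 2x^4 + 2x^3 + x^2 + x. This has degree ≥ 3, so divide by f(x) over F_3: 2x^4 + 2x^3 + x^2 + x = (2x + 1)·(x^3 + 2x^2 + 2x + 2) + (x^2 + x + 1). Hence a·b ≡ x^2 + x + 1 (mod f). (F_3[x]/(f) is a field with 3^3 = 27 elements since f is irreducible of degree 3.)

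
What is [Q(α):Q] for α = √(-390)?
[Q(α):Q] = 2

[Q(α):Q] equals the degree of the minimal polynomial of α. Here α^2 = -390 and x^2 + 390 is irreducible (d = -390 is squarefree, ≠ 1, hence not a square), so deg(m_α) = 2. Thus [Q(α):Q] = 2.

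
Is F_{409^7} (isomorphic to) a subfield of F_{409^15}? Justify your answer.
No: F_{409^7} is not a subfield of F_{409^15}

F_{p^m} embeds in F_{p^n} iff m | n. Here 7 ∤ 15 (since 15 = 2·7 + 1 with remainder 1 ≠ 0), so F_{409^7} is not a subfield of F_{409^15}. Equivalently: if it were, the tower law would give 7 = [F_{409^7}:F_409] dividing [F_{409^15}:F_409] = 15, contradiction.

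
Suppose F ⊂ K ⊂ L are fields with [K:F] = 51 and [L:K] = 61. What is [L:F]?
[L:F] = 3111

The tower law says that for any tower of field extensions F ⊂ K ⊂ L with finite degrees, [L:F] = [L:K] · [K:F]. Here this gives [L:F] = 61 · 51 = 3111.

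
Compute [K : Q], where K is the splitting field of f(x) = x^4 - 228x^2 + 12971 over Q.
[K : Q] = 4

Solving the quadratic in x^2: x^2 = (228 ± √(228^2 - 4·12971))/2 = (228 ± √100)/2 = (228 ± 10)/2, giving x^2 = 109 or x^2 = 119. So f(x) = (x^2 - 109)(x^2 - 119) and the roots of f are ±√109, ±√119. Hence the splitting field is K = Q(√109, √119). Since 109 and 119 are distinct squarefree integers > 1, their product 12971 is not a perfect square, so √119 ∉ Q(√109). By the tower law [K:Q] = [Q(√109,√119):Q(√109)] · [Q(√109):Q] = 2 · 2 = 4.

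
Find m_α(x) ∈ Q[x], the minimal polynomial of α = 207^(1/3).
m_α(x) = x^3 - 207

α satisfies α^3 = 207, so x^3 - 207 annihilates α. By the rational root test, a rational root p/q (in lowest terms) of x^3 - 207 would satisfy p^3 = 207 q^3, forcing q = 1 and p^3 = 207; but 207 is not a perfect cube, contradiction. A monic cubic over Q with no rational root is irreducible (any nontrivial factorization would include a linear factor). Hence x^3 - 207 is the minimal polynomial of α, and in particular [Q(α):Q] = 3.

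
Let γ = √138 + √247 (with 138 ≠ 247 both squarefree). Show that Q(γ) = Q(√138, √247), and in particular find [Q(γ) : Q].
[Q(γ) : Q] = 4 (equivalently, Q(γ) = Q(√138, √247))

Obviously Q(γ) ⊆ Q(√138, √247), and [Q(√138, √247):Q] = 4 (since 138, 247 are distinct squarefree integers > 1 with 34086 not a perfect square). To show equality we compute the minimal polynomial of γ. From γ = √138 + √247: γ^2 = 138 + 2√(34086) + 247 = 385 + 2√(34086), so γ^2 - 385 = 2√(34086); squaring, (γ^2 - 385)^2 = 4·34086, i.e. γ^4 - 770γ^2 + 148225 - 136344 = 0, i.e. γ^4 - 770γ^2 + 11881 = 0. So γ is a root of x^4 - 770x^2 + 11881. This polynomial is irreducible over Q: it has no rational root (each ±√138 ± √247 is irrational), and any factorization into two quadratics over Q would force √(34086) ∈ Q (pairing opposite roots) or √138, √247 ∈ Q (other pairings), all impossible. Hence [Q(γ):Q] = 4 = [Q(√138, √247):Q], so Q(γ) = Q(√138, √247).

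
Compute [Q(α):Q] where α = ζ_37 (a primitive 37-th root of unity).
[Q(α):Q] = 36

The minimal polynomial of ζ_37 over Q is the 37-th cyclotomic polynomial Φ_37(x), which is irreducible over Q and has degree φ(37) = 36. Hence [Q(α):Q] = φ(37) = 36.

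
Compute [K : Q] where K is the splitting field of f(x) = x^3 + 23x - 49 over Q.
[K : Q] = 6

By the rational root test, any rational root of the monic integer polynomial f(x) = x^3 + 23x - 49 must be an integer dividing the constant term -49, i.e. one of ±{1, 7, 49}. Evaluating: f(1) = -25, f(-1) = -73, f(7) = 455, f(-7) = -553, f(49) = 118727, f(-49) = -118825; none is 0, so f has no rational root and is therefore irreducible over Q (a cubic with no linear factor over a field is irreducible). For an irreducible cubic, the Galois group is A_3 or S_3 according as the discriminant disc(f) = -4a^3 - 27b^2 = -4·(23)^3 - 27·(-49)^2 = -113495 is or is not a square in Q. Here disc(f) = -113495 is not a perfect square in Q, so the Galois group of f over Q is not contained in A_3 and must be all of S_3. The splitting field has degree |S_3| = 6 over Q, so [K : Q] = 6.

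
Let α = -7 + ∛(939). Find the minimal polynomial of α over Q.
m_α(x) = x^3 + 21x^2 + 147x - 596

Set β = α + 7 = ∛(939), so β^3 = 939. Then (α + 7)^3 - 939 = 0, i.e. α is a root of g(x) = (x + 7)^3 - 939 = x^3 + 21x^2 + 147x - 596. Since g(x) = h(x + 7) where h(x) = x^3 - 939, and h is irreducible over Q (because 939 is not a perfect cube, so h has no rational root, and a monic cubic with no rational root is irreducible), g is also irreducible (irreducibility is preserved under the substitution x → x + 7). Hence m_α(x) = x^3 + 21x^2 + 147x - 596.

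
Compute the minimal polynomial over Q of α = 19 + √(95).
m_α(x) = x^2 - 38x + 266

From α - 19 = √(95), squaring gives (α - 19)^2 = 95, i.e. α^2 - 38α + 361 = 95, so α^2 - 38α + 266 = 0. The discriminant of x^2 - 38x + 266 is (-38)^2 - 4·(266) = 1444 - 1064 = 380, and 4·(95) is not a perfect square in Q since 95 is squarefree and ≠ 1. Hence x^2 - 38x + 266 is irreducible over Q and is the minimal polynomial of α.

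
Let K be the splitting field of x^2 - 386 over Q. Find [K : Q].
[K : Q] = 2

f(x) = x^2 - 386 factors as (x - √386)(x + √386). The splitting field is K = Q(√386). Since 386 is squarefree and > 1, it is not a perfect square, so x^2 - 386 is irreducible over Q and [Q(√386) : Q] = 2. Hence [K : Q] = 2.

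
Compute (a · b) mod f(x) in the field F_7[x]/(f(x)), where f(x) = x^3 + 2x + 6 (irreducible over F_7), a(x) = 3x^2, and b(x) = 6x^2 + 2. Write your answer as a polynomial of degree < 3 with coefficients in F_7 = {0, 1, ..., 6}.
a · b ≡ 5x^2 + 4x (mod f(x))

Multiply in F_7[x]: a(x)·b(x) = (3x^2)·(6x^2 + 2) = 4x^4 + 6x^2. This has degree ≥ 3, so divide by f(x) over F_7: 4x^4 + 6x^2 = (4x)·(x^3 + 2x + 6) + (5x^2 + 4x). Hence a·b ≡ 5x^2 + 4x (mod f). (F_7[x]/(f) is a field with 7^3 = 343 elements since f is irreducible of degree 3.)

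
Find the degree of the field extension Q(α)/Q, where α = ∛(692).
[Q(α):Q] = 3

The minimal polynomial of α is x^3 - 692, irreducible over Q since 692 is not a perfect cube (so x^3 - 692 has no rational root). Hence [Q(α):Q] = deg(m_α) = 3.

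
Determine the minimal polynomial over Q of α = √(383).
m_α(x) = x^2 - 383

α satisfies α^2 - 383 = 0, so x^2 - 383 annihilates α. Since d = 383 is squarefree and ≠ 1, it is not a perfect square in Q, so x^2 - 383 has no rational root and is therefore irreducible over Q (a degree-2 polynomial over a field is irreducible iff it has no root). Hence m_α(x) = x^2 - 383.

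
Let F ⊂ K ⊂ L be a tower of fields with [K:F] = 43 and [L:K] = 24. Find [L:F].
[L:F] = 1032

The tower law says that for any tower of field extensions F ⊂ K ⊂ L with finite degrees, [L:F] = [L:K] · [K:F]. Here this gives [L:F] = 24 · 43 = 1032.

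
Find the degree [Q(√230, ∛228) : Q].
[Q(√230, ∛228) : Q] = 6

Let L = Q(√230, ∛228). Since Q(√230) ⊂ L and [Q(√230):Q] = 2, the tower law gives 2 | [L:Q]. Likewise Q(∛228) ⊂ L with [Q(∛228):Q] = 3 (because 228 is not a perfect cube), so 3 | [L:Q]. As gcd(2,3) = 1, [L:Q] is divisible by 6. Conversely L is generated over Q by √230 and ∛228, so [L:Q] ≤ 2·3 = 6. Therefore [Q(√230, ∛228) : Q] = 6.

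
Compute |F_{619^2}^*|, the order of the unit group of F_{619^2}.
|F_{619^2}^*| = 383160

F_{619^2} has 619^2 = 383161 elements; its multiplicative group consists of all nonzero elements, so |F_{619^2}^*| = 383161 - 1 = 383160. (It is cyclic since any finite subgroup of the multiplicative group of a field is cyclic.)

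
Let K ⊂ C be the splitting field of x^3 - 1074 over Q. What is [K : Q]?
[K : Q] = 6

The roots of x^3 - 1074 are ∛1074, ω∛1074, ω^2∛1074 where ω = e^(2πi/3) is a primitive cube root of unity, so K = Q(∛1074, ω). Now [Q(∛1074):Q] = 3 (since 1074 is not a perfect cube, x^3 - 1074 is irreducible) and [Q(ω):Q] = 2. Both 2 and 3 divide [K:Q], and [K:Q] ≤ 3·2 = 6, so [K:Q] = 6. (Equivalently: Q(∛1074) ⊂ R but ω ∉ R, so [K : Q(∛1074)] = 2.)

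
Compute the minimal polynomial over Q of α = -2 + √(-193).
m_α(x) = x^2 + 4x + 197

From α + 2 = √(-193), squaring gives (α + 2)^2 = -193, i.e. α^2 + 4α + 4 = -193, so α^2 + 4α + 197 = 0. The discriminant of x^2 + 4x + 197 is (4)^2 - 4·(197) = 16 - 788 = -772, and 4·(-193) is not a perfect square in Q since -193 is squarefree and ≠ 1. Hence x^2 + 4x + 197 is irreducible over Q and is the minimal polynomial of α.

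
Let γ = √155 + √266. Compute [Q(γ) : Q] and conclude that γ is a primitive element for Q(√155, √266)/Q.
[Q(γ) : Q] = 4 (equivalently, Q(γ) = Q(√155, √266))

Obviously Q(γ) ⊆ Q(√155, √266), and [Q(√155, √266):Q] = 4 (since 155, 266 are distinct squarefree integers > 1 with 41230 not a perfect square). To show equality we compute the minimal polynomial of γ. From γ = √155 + √266: γ^2 = 155 + 2√(41230) + 266 = 421 + 2√(41230), so γ^2 - 421 = 2√(41230); squaring, (γ^2 - 421)^2 = 4·41230, i.e. γ^4 - 842γ^2 + 177241 - 164920 = 0, i.e. γ^4 - 842γ^2 + 12321 = 0. So γ is a root of x^4 - 842x^2 + 12321. This polynomial is irreducible over Q: it has no rational root (each ±√155 ± √266 is irrational), and any factorization into two quadratics over Q would force √(41230) ∈ Q (pairing opposite roots) or √155, √266 ∈ Q (other pairings), all impossible. Hence [Q(γ):Q] = 4 = [Q(√155, √266):Q], so Q(γ) = Q(√155, √266).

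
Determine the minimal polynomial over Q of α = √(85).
m_α(x) = x^2 - 85

α satisfies α^2 - 85 = 0, so x^2 - 85 annihilates α. Since d = 85 is squarefree and ≠ 1, it is not a perfect square in Q, so x^2 - 85 has no rational root and is therefore irreducible over Q (a degree-2 polynomial over a field is irreducible iff it has no root). Hence m_α(x) = x^2 - 85.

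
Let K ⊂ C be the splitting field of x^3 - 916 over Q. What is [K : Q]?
[K : Q] = 6

The roots of x^3 - 916 are ∛916, ω∛916, ω^2∛916 where ω = e^(2πi/3) is a primitive cube root of unity, so K = Q(∛916, ω). Now [Q(∛916):Q] = 3 (since 916 is not a perfect cube, x^3 - 916 is irreducible) and [Q(ω):Q] = 2. Both 2 and 3 divide [K:Q], and [K:Q] ≤ 3·2 = 6, so [K:Q] = 6. (Equivalently: Q(∛916) ⊂ R but ω ∉ R, so [K : Q(∛916)] = 2.)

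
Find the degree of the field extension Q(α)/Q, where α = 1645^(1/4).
[Q(α):Q] = 4

α is a root of x^4 - 1645. By Eisenstein's criterion at the prime p = 5 (which divides the constant term 1645 but p^2 = 25 does not, since 1645 is squarefree), x^4 - 1645 is irreducible over Q. Hence [Q(α):Q] = 4.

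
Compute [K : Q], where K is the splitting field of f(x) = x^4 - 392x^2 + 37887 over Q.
[K : Q] = 4

Solving the quadratic in x^2: x^2 = (392 ± √(392^2 - 4·37887))/2 = (392 ± √2116)/2 = (392 ± 46)/2, giving x^2 = 173 or x^2 = 219. So f(x) = (x^2 - 173)(x^2 - 219) and the roots of f are ±√173, ±√219. Hence the splitting field is K = Q(√173, √219). Since 173 and 219 are distinct squarefree integers > 1, their product 37887 is not a perfect square, so √219 ∉ Q(√173). By the tower law [K:Q] = [Q(√173,√219):Q(√173)] · [Q(√173):Q] = 2 · 2 = 4.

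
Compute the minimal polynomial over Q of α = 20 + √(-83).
m_α(x) = x^2 - 40x + 483

From α - 20 = √(-83), squaring gives (α - 20)^2 = -83, i.e. α^2 - 40α + 400 = -83, so α^2 - 40α + 483 = 0. The discriminant of x^2 - 40x + 483 is (-40)^2 - 4·(483) = 1600 - 1932 = -332, and 4·(-83) is not a perfect square in Q since -83 is squarefree and ≠ 1. Hence x^2 - 40x + 483 is irreducible over Q and is the minimal polynomial of α.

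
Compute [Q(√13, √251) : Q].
[Q(√13, √251) : Q] = 4

[Q(√13):Q] = 2 (min poly x^2 - 13, irreducible since 13 is squarefree > 1). For the top step, suppose √251 ∈ Q(√13), say √251 = c + d√13 with c, d ∈ Q. Squaring: 251 = c^2 + 13d^2 + 2cd√13. Since √13 ∉ Q this forces 2cd = 0. If d = 0 then √251 = c ∈ Q, contradicting 251 squarefree > 1. If c = 0 then 251 = 13d^2, so 13·251 = (13d)^2 is a perfect square in Q — but 13·251 = 3263 is not a perfect square (since 13 and 251 are distinct squarefree integers). Contradiction. Hence √251 ∉ Q(√13), so x^2 - 251 stays irreducible over Q(√13) and [Q(√13, √251) : Q(√13)] = 2. By the tower law, [Q(√13, √251) : Q] = 2 · 2 = 4.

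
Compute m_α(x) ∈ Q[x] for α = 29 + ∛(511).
m_α(x) = x^3 - 87x^2 + 2523x - 24900

Set β = α - 29 = ∛(511), so β^3 = 511. Then (α - 29)^3 - 511 = 0, i.e. α is a root of g(x) = (x - 29)^3 - 511 = x^3 - 87x^2 + 2523x - 24900. Since g(x) = h(x - 29) where h(x) = x^3 - 511, and h is irreducible over Q (because 511 is not a perfect cube, so h has no rational root, and a monic cubic with no rational root is irreducible), g is also irreducible (irreducibility is preserved under the substitution x → x - 29). Hence m_α(x) = x^3 - 87x^2 + 2523x - 24900.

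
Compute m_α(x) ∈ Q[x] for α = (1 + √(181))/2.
m_α(x) = x^2 - x - 45

From 2α - 1 = √(181), squaring gives (2α - 1)^2 = 181, i.e. 4α^2 - 4α + 1 = 181, so α^2 - α + (1 - 181)/4 = 0. Since 181 ≡ 1 (mod 4), (1 - 181)/4 = -45 ∈ Z. The polynomial x^2 - x - 45 has discriminant 1 - 4·(-45) = 181, which is not a perfect square in Q (d = 181 is squarefree and ≠ 1), so x^2 - x - 45 is irreducible over Q. It is the minimal polynomial of α.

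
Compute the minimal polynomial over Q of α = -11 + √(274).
m_α(x) = x^2 + 22x - 153

From α + 11 = √(274), squaring gives (α + 11)^2 = 274, i.e. α^2 + 22α + 121 = 274, so α^2 + 22α - 153 = 0. The discriminant of x^2 + 22x - 153 is (22)^2 - 4·(-153) = 484 + 612 = 1096, and 4·(274) is not a perfect square in Q since 274 is squarefree and ≠ 1. Hence x^2 + 22x - 153 is irreducible over Q and is the minimal polynomial of α.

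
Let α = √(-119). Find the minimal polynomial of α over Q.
m_α(x) = x^2 + 119

α satisfies α^2 + 119 = 0, so x^2 + 119 annihilates α. Since d = -119 is squarefree and ≠ 1, it is not a perfect square in Q, so x^2 + 119 has no rational root and is therefore irreducible over Q (a degree-2 polynomial over a field is irreducible iff it has no root). Hence m_α(x) = x^2 + 119.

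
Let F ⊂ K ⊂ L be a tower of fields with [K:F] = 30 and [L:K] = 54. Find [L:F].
[L:F] = 1620

The tower law says that for any tower of field extensions F ⊂ K ⊂ L with finite degrees, [L:F] = [L:K] · [K:F]. Here this gives [L:F] = 54 · 30 = 1620.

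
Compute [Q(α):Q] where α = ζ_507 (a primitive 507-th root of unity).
[Q(α):Q] = 312

The minimal polynomial of ζ_507 over Q is the 507-th cyclotomic polynomial Φ_507(x), which is irreducible over Q and has degree φ(507) = 312. Hence [Q(α):Q] = φ(507) = 312.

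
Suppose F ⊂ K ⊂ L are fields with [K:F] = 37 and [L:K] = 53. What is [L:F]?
[L:F] = 1961

The tower law says that for any tower of field extensions F ⊂ K ⊂ L with finite degrees, [L:F] = [L:K] · [K:F]. Here this gives [L:F] = 53 · 37 = 1961.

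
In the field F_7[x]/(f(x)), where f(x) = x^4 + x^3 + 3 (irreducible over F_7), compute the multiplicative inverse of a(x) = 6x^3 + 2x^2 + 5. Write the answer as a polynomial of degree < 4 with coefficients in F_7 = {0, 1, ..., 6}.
a(x)^(-1) ≡ 6x^3 + 6x^2 + 3x + 4 (mod f(x))

Since f is irreducible over F_7, F_7[x]/(f) is a field and a(x) ≠ 0 has an inverse. Apply the extended Euclidean algorithm to f(x) and a(x) in F_7[x]: f(x) = (6x + 4)·a(x) + (6x^2 + 5x + 4);  a(x) = (x + 3)·(6x^2 + 5x + 4) + (2x);  (6x^2 + 5x + 4) = (3x + 6)·(2x) + (4). The last nonzero remainder is the constant 4 = gcd(f, a) in F_7. Back-substituting through the division chain expresses 4 = s(x)·a(x) + t(x)·f(x) with s(x) ≡ 3x^3 + 3x^2 + 5x + 2 (mod f), so (3x^3 + 3x^2 + 5x + 2)·a(x) ≡ 4 (mod f). Multiplying by 4^(-1) ≡ 2 in F_7 gives a(x)^(-1) ≡ 2·(3x^3 + 3x^2 + 5x + 2) ≡ 6x^3 + 6x^2 + 3x + 4 (mod f). Check: (6x^3 + 2x^2 + 5)·(6x^3 + 6x^2 + 3x + 4) = x^6 + 6x^5 + 2x^4 + 4x^3 + 3x^2 + x + 6 ≡ 1 (mod x^4 + x^3 + 3).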